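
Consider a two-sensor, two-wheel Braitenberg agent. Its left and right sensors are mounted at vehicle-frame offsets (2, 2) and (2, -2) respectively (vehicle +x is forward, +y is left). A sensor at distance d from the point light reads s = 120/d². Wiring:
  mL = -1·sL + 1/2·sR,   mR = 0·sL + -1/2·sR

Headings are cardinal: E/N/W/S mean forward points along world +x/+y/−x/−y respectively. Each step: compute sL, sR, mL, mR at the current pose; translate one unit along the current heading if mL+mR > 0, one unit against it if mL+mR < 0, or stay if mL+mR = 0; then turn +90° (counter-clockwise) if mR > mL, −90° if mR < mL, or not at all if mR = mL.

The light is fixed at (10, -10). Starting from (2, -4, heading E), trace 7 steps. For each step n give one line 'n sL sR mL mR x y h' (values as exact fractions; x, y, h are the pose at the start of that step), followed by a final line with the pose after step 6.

n=0: pose=(2,-4,E); sL=6/5, sR=30/13; mL=-3/65, mR=-15/13; mL+mR=-6/5 → advance -1; mR−mL=-72/65 → turn -1·90°
n=1: pose=(1,-4,S); sL=24/13, sR=120/137; mL=-2508/1781, mR=-60/137; mL+mR=-24/13 → advance -1; mR−mL=1728/1781 → turn +1·90°
n=2: pose=(1,-3,E); sL=12/13, sR=60/37; mL=-54/481, mR=-30/37; mL+mR=-12/13 → advance -1; mR−mL=-336/481 → turn -1·90°
n=3: pose=(0,-3,S); sL=120/89, sR=120/169; mL=-14940/15041, mR=-60/169; mL+mR=-120/89 → advance -1; mR−mL=9600/15041 → turn +1·90°
n=4: pose=(0,-2,E); sL=30/41, sR=6/5; mL=-27/205, mR=-3/5; mL+mR=-30/41 → advance -1; mR−mL=-96/205 → turn -1·90°
n=5: pose=(-1,-2,S); sL=40/39, sR=24/41; mL=-1172/1599, mR=-12/41; mL+mR=-40/39 → advance -1; mR−mL=704/1599 → turn +1·90°
n=6: pose=(-1,-1,E); sL=60/101, sR=12/13; mL=-174/1313, mR=-6/13; mL+mR=-60/101 → advance -1; mR−mL=-432/1313 → turn -1·90°

0 6/5 30/13 -3/65 -15/13 2 -4 E
1 24/13 120/137 -2508/1781 -60/137 1 -4 S
2 12/13 60/37 -54/481 -30/37 1 -3 E
3 120/89 120/169 -14940/15041 -60/169 0 -3 S
4 30/41 6/5 -27/205 -3/5 0 -2 E
5 40/39 24/41 -1172/1599 -12/41 -1 -2 S
6 60/101 12/13 -174/1313 -6/13 -1 -1 E
final -2 -1 S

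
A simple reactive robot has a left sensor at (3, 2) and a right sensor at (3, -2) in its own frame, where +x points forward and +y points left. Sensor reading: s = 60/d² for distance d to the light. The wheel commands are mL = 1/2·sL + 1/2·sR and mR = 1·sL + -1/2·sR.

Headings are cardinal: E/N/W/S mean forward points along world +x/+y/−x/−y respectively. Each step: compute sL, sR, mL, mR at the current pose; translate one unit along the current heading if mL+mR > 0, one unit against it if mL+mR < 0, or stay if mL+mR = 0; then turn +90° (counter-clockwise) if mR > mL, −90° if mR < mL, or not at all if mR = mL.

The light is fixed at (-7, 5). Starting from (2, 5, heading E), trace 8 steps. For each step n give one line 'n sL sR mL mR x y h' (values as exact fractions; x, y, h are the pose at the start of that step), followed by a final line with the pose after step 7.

0 15/37 15/37 15/37 15/74 2 5 E
1 20/51 60/73 2260/3723 -70/3723 3 5 S
2 30/29 6/5 162/145 63/145 3 4 W
3 60/53 12/25 1068/1325 1182/1325 2 4 N
4 3/2 3/2 3/2 3/4 2 5 W
5 4/3 60/109 308/327 346/327 1 5 N
6 30/13 30/17 450/221 315/221 1 6 W
7 60/41 60/97 4140/3977 4590/3977 0 6 N
final 0 7 W

n=0: pose=(2,5,E); sL=15/37, sR=15/37; mL=15/37, mR=15/74; mL+mR=45/74 → advance +1; mR−mL=-15/74 → turn -1·90°
n=1: pose=(3,5,S); sL=20/51, sR=60/73; mL=2260/3723, mR=-70/3723; mL+mR=10/17 → advance +1; mR−mL=-2330/3723 → turn -1·90°
n=2: pose=(3,4,W); sL=30/29, sR=6/5; mL=162/145, mR=63/145; mL+mR=45/29 → advance +1; mR−mL=-99/145 → turn -1·90°
n=3: pose=(2,4,N); sL=60/53, sR=12/25; mL=1068/1325, mR=1182/1325; mL+mR=90/53 → advance +1; mR−mL=114/1325 → turn +1·90°
n=4: pose=(2,5,W); sL=3/2, sR=3/2; mL=3/2, mR=3/4; mL+mR=9/4 → advance +1; mR−mL=-3/4 → turn -1·90°
n=5: pose=(1,5,N); sL=4/3, sR=60/109; mL=308/327, mR=346/327; mL+mR=2 → advance +1; mR−mL=38/327 → turn +1·90°
n=6: pose=(1,6,W); sL=30/13, sR=30/17; mL=450/221, mR=315/221; mL+mR=45/13 → advance +1; mR−mL=-135/221 → turn -1·90°
n=7: pose=(0,6,N); sL=60/41, sR=60/97; mL=4140/3977, mR=4590/3977; mL+mR=90/41 → advance +1; mR−mL=450/3977 → turn +1·90°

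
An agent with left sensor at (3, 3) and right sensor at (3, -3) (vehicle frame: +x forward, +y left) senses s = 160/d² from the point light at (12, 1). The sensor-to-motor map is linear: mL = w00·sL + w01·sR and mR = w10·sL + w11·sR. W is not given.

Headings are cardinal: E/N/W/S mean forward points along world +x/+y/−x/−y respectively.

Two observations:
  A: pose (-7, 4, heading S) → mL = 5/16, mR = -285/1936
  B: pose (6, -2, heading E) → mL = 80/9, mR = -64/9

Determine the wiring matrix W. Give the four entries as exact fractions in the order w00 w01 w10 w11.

1/2 0 -1/2 1/2

obs A: pose=(-7,4,S) → sL=5/8, sR=40/121, mL=5/16, mR=-285/1936
obs B: pose=(6,-2,E) → sL=160/9, sR=32/9, mL=80/9, mR=-64/9
sensor matrix S = [[5/8, 40/121], [160/9, 32/9]]; det S = -3980/1089
solve [mL_A; mL_B] = S·[w00; w01] and [mR_A; mR_B] = S·[w10; w11]:
  w00 = 1/2, w01 = 0, w10 = -1/2, w11 = 1/2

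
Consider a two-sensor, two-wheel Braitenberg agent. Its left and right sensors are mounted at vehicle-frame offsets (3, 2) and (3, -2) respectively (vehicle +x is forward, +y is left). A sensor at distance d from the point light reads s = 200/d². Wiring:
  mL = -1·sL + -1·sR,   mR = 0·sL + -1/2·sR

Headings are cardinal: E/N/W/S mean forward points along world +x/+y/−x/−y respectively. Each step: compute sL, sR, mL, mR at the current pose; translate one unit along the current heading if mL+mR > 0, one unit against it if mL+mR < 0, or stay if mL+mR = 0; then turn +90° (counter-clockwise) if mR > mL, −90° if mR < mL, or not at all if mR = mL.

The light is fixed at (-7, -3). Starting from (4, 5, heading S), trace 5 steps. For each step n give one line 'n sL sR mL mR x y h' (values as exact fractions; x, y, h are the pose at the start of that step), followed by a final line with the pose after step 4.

0 100/97 100/53 -15000/5141 -50/53 4 5 S
1 200/317 40/49 -22480/15533 -20/49 4 6 E
2 25/26 25/36 -775/468 -25/72 3 6 N
3 40/17 200/149 -9360/2533 -100/149 3 5 W
4 100/97 100/53 -15000/5141 -50/53 4 5 S
final 4 6 E

n=0: pose=(4,5,S); sL=100/97, sR=100/53; mL=-15000/5141, mR=-50/53; mL+mR=-19850/5141 → advance -1; mR−mL=10150/5141 → turn +1·90°
n=1: pose=(4,6,E); sL=200/317, sR=40/49; mL=-22480/15533, mR=-20/49; mL+mR=-28820/15533 → advance -1; mR−mL=16140/15533 → turn +1·90°
n=2: pose=(3,6,N); sL=25/26, sR=25/36; mL=-775/468, mR=-25/72; mL+mR=-625/312 → advance -1; mR−mL=1225/936 → turn +1·90°
n=3: pose=(3,5,W); sL=40/17, sR=200/149; mL=-9360/2533, mR=-100/149; mL+mR=-11060/2533 → advance -1; mR−mL=7660/2533 → turn +1·90°
n=4: pose=(4,5,S); sL=100/97, sR=100/53; mL=-15000/5141, mR=-50/53; mL+mR=-19850/5141 → advance -1; mR−mL=10150/5141 → turn +1·90°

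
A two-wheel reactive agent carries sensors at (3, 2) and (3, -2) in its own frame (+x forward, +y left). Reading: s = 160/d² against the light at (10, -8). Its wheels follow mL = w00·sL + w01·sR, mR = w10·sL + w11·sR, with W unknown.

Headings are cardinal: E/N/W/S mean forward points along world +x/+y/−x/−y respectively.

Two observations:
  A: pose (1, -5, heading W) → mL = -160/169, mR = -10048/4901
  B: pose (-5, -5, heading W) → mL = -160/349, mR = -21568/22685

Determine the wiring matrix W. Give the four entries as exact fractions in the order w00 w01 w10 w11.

0 -1 -1 -1

obs A: pose=(1,-5,W) → sL=32/29, sR=160/169, mL=-160/169, mR=-10048/4901
obs B: pose=(-5,-5,W) → sL=32/65, sR=160/349, mL=-160/349, mR=-21568/22685
sensor matrix S = [[32/29, 160/169], [32/65, 160/349]]; det S = 884736/22235837
solve [mL_A; mL_B] = S·[w00; w01] and [mR_A; mR_B] = S·[w10; w11]:
  w00 = 0, w01 = -1, w10 = -1, w11 = -1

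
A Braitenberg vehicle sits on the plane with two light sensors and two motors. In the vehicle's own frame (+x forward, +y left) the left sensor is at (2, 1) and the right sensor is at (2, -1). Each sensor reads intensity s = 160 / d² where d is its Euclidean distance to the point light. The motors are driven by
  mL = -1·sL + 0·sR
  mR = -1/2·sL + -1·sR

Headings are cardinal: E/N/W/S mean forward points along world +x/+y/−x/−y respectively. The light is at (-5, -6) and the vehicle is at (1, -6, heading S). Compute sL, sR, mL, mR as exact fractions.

left sensor world pos  = (2, -8); dL² = 53
right sensor world pos = (0, -8); dR² = 29
sL = 160/53 = 160/53
sR = 160/29 = 160/29
mL = -1·sL + 0·sR = -160/53
mR = -1/2·sL + -1·sR = -10800/1537

160/53 160/29 -160/53 -10800/1537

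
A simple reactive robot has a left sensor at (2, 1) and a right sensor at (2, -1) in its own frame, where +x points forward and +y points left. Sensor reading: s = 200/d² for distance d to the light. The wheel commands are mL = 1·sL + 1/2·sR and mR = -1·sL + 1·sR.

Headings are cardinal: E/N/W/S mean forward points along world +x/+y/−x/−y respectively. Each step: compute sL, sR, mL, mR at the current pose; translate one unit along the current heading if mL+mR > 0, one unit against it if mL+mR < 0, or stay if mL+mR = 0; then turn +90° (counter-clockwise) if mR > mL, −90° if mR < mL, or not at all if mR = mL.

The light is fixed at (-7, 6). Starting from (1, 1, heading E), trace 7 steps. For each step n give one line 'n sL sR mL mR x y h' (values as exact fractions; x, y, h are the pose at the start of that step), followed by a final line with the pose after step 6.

n=0: pose=(1,1,E); sL=50/29, sR=25/17; mL=2425/986, mR=-125/493; mL+mR=75/34 → advance +1; mR−mL=-2675/986 → turn -1·90°
n=1: pose=(2,1,S); sL=200/149, sR=200/113; mL=37500/16837, mR=7200/16837; mL+mR=300/113 → advance +1; mR−mL=-30300/16837 → turn -1·90°
n=2: pose=(2,0,W); sL=100/49, sR=100/37; mL=6150/1813, mR=1200/1813; mL+mR=150/37 → advance +1; mR−mL=-4950/1813 → turn -1·90°
n=3: pose=(1,0,N); sL=40/13, sR=200/97; mL=5180/1261, mR=-1280/1261; mL+mR=300/97 → advance +1; mR−mL=-6460/1261 → turn -1·90°
n=4: pose=(1,1,E); sL=50/29, sR=25/17; mL=2425/986, mR=-125/493; mL+mR=75/34 → advance +1; mR−mL=-2675/986 → turn -1·90°
n=5: pose=(2,1,S); sL=200/149, sR=200/113; mL=37500/16837, mR=7200/16837; mL+mR=300/113 → advance +1; mR−mL=-30300/16837 → turn -1·90°
n=6: pose=(2,0,W); sL=100/49, sR=100/37; mL=6150/1813, mR=1200/1813; mL+mR=150/37 → advance +1; mR−mL=-4950/1813 → turn -1·90°

0 50/29 25/17 2425/986 -125/493 1 1 E
1 200/149 200/113 37500/16837 7200/16837 2 1 S
2 100/49 100/37 6150/1813 1200/1813 2 0 W
3 40/13 200/97 5180/1261 -1280/1261 1 0 N
4 50/29 25/17 2425/986 -125/493 1 1 E
5 200/149 200/113 37500/16837 7200/16837 2 1 S
6 100/49 100/37 6150/1813 1200/1813 2 0 W
final 1 0 N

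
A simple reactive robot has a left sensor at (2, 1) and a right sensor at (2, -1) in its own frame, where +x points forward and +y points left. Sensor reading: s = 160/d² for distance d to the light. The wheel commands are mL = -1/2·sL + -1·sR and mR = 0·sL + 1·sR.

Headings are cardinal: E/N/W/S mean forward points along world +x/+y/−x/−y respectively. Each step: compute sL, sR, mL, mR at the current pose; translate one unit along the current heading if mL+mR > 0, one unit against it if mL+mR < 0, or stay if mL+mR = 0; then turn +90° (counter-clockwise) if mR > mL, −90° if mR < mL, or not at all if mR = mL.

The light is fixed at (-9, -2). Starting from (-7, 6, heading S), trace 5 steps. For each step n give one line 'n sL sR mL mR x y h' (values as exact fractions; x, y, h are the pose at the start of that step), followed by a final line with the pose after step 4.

n=0: pose=(-7,6,S); sL=32/9, sR=160/37; mL=-2032/333, mR=160/37; mL+mR=-16/9 → advance -1; mR−mL=3472/333 → turn +1·90°
n=1: pose=(-7,7,E); sL=40/29, sR=2; mL=-78/29, mR=2; mL+mR=-20/29 → advance -1; mR−mL=136/29 → turn +1·90°
n=2: pose=(-8,7,N); sL=160/121, sR=32/25; mL=-5872/3025, mR=32/25; mL+mR=-80/121 → advance -1; mR−mL=9744/3025 → turn +1·90°
n=3: pose=(-8,6,W); sL=16/5, sR=80/41; mL=-728/205, mR=80/41; mL+mR=-8/5 → advance -1; mR−mL=1128/205 → turn +1·90°
n=4: pose=(-7,6,S); sL=32/9, sR=160/37; mL=-2032/333, mR=160/37; mL+mR=-16/9 → advance -1; mR−mL=3472/333 → turn +1·90°

0 32/9 160/37 -2032/333 160/37 -7 6 S
1 40/29 2 -78/29 2 -7 7 E
2 160/121 32/25 -5872/3025 32/25 -8 7 N
3 16/5 80/41 -728/205 80/41 -8 6 W
4 32/9 160/37 -2032/333 160/37 -7 6 S
final -7 7 E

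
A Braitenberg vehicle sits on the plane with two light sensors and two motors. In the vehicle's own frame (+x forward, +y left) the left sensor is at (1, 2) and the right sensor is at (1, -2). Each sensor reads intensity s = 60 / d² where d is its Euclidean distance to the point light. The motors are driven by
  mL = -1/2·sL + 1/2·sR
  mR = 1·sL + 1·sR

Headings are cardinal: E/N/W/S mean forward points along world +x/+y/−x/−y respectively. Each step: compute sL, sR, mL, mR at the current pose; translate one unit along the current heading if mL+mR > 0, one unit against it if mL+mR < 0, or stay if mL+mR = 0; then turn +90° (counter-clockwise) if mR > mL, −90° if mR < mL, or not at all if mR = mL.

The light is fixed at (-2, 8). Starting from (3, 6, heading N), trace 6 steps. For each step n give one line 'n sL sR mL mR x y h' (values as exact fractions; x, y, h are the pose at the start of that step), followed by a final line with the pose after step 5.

0 6 6/5 -12/5 36/5 3 6 N
1 12/5 60/17 48/85 504/85 3 7 W
2 3/2 15/2 3 9 2 7 S
3 12/5 60/41 -96/205 792/205 2 6 E
4 6 6/5 -12/5 36/5 3 6 N
5 12/5 60/17 48/85 504/85 3 7 W
final 2 7 S

n=0: pose=(3,6,N); sL=6, sR=6/5; mL=-12/5, mR=36/5; mL+mR=24/5 → advance +1; mR−mL=48/5 → turn +1·90°
n=1: pose=(3,7,W); sL=12/5, sR=60/17; mL=48/85, mR=504/85; mL+mR=552/85 → advance +1; mR−mL=456/85 → turn +1·90°
n=2: pose=(2,7,S); sL=3/2, sR=15/2; mL=3, mR=9; mL+mR=12 → advance +1; mR−mL=6 → turn +1·90°
n=3: pose=(2,6,E); sL=12/5, sR=60/41; mL=-96/205, mR=792/205; mL+mR=696/205 → advance +1; mR−mL=888/205 → turn +1·90°
n=4: pose=(3,6,N); sL=6, sR=6/5; mL=-12/5, mR=36/5; mL+mR=24/5 → advance +1; mR−mL=48/5 → turn +1·90°
n=5: pose=(3,7,W); sL=12/5, sR=60/17; mL=48/85, mR=504/85; mL+mR=552/85 → advance +1; mR−mL=456/85 → turn +1·90°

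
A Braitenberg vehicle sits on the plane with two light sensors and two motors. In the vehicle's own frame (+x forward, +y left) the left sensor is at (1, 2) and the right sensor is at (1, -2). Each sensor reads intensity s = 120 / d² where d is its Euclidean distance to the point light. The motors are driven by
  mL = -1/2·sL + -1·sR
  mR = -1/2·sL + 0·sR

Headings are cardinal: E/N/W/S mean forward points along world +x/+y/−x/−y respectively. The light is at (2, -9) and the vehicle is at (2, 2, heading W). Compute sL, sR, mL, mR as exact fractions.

left sensor world pos  = (1, 0); dL² = 82
right sensor world pos = (1, 4); dR² = 170
sL = 120/82 = 60/41
sR = 120/170 = 12/17
mL = -1/2·sL + -1·sR = -1002/697
mR = -1/2·sL + 0·sR = -30/41

60/41 12/17 -1002/697 -30/41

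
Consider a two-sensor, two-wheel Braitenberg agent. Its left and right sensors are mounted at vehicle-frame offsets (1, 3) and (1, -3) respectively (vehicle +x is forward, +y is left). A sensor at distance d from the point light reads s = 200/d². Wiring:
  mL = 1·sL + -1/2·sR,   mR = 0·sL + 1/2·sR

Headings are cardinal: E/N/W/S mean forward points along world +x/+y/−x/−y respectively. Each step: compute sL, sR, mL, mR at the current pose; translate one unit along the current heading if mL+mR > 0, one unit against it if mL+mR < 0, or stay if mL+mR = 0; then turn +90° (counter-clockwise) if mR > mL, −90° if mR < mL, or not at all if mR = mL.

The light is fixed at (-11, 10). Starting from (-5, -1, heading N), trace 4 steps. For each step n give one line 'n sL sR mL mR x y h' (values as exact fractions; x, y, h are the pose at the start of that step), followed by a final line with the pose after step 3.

0 200/109 200/181 25300/19729 100/181 -5 -1 N
1 100/49 100/109 8450/5341 50/109 -5 0 E
2 200/221 200/137 5300/30277 100/137 -4 0 S
3 25/16 10/13 245/208 5/13 -4 -1 E
final -3 -1 S

n=0: pose=(-5,-1,N); sL=200/109, sR=200/181; mL=25300/19729, mR=100/181; mL+mR=200/109 → advance +1; mR−mL=-14400/19729 → turn -1·90°
n=1: pose=(-5,0,E); sL=100/49, sR=100/109; mL=8450/5341, mR=50/109; mL+mR=100/49 → advance +1; mR−mL=-6000/5341 → turn -1·90°
n=2: pose=(-4,0,S); sL=200/221, sR=200/137; mL=5300/30277, mR=100/137; mL+mR=200/221 → advance +1; mR−mL=16800/30277 → turn +1·90°
n=3: pose=(-4,-1,E); sL=25/16, sR=10/13; mL=245/208, mR=5/13; mL+mR=25/16 → advance +1; mR−mL=-165/208 → turn -1·90°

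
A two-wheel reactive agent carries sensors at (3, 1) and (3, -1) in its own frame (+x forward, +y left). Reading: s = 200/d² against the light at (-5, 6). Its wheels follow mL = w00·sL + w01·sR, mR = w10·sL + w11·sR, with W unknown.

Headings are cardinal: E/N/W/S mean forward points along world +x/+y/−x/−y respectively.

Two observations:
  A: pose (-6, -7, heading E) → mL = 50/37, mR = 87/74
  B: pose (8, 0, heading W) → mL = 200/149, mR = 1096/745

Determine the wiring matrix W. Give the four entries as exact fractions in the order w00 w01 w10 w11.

obs A: pose=(-6,-7,E) → sL=50/37, sR=1, mL=50/37, mR=87/74
obs B: pose=(8,0,W) → sL=200/149, sR=8/5, mL=200/149, mR=1096/745
sensor matrix S = [[50/37, 1], [200/149, 8/5]]; det S = 4520/5513
solve [mL_A; mL_B] = S·[w00; w01] and [mR_A; mR_B] = S·[w10; w11]:
  w00 = 1, w01 = 0, w10 = 1/2, w11 = 1/2

1 0 1/2 1/2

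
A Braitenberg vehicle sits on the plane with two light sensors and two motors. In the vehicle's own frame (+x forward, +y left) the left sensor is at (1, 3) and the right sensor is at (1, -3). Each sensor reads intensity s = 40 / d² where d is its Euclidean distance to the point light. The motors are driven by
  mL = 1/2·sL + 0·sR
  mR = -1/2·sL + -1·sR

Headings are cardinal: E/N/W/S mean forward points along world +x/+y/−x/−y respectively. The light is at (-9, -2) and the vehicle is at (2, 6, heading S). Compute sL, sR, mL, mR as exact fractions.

8/49 40/113 4/49 -2412/5537

left sensor world pos  = (5, 5); dL² = 245
right sensor world pos = (-1, 5); dR² = 113
sL = 40/245 = 8/49
sR = 40/113 = 40/113
mL = 1/2·sL + 0·sR = 4/49
mR = -1/2·sL + -1·sR = -2412/5537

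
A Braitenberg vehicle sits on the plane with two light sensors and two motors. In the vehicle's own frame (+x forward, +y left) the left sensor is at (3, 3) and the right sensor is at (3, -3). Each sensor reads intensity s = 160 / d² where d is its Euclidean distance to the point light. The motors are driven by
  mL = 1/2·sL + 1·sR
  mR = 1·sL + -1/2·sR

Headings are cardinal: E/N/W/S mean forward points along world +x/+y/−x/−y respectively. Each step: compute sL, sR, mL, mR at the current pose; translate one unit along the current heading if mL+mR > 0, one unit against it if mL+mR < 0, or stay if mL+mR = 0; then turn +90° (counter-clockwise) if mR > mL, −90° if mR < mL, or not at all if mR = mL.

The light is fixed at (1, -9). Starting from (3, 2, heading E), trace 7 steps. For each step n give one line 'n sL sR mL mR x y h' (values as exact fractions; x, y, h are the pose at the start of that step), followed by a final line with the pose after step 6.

0 160/221 160/89 42480/19669 -3440/19669 3 2 E
1 8/5 5/2 33/10 7/20 4 2 S
2 160/49 160/169 21360/8281 23120/8281 4 1 W
3 80/37 16/5 792/185 104/185 3 1 S
4 160/37 32/29 3504/1073 4048/1073 3 0 W
5 40/13 4 72/13 14/13 2 0 S
6 160/29 32/25 2928/725 3536/725 2 -1 W
final 1 -1 S

n=0: pose=(3,2,E); sL=160/221, sR=160/89; mL=42480/19669, mR=-3440/19669; mL+mR=39040/19669 → advance +1; mR−mL=-45920/19669 → turn -1·90°
n=1: pose=(4,2,S); sL=8/5, sR=5/2; mL=33/10, mR=7/20; mL+mR=73/20 → advance +1; mR−mL=-59/20 → turn -1·90°
n=2: pose=(4,1,W); sL=160/49, sR=160/169; mL=21360/8281, mR=23120/8281; mL+mR=44480/8281 → advance +1; mR−mL=1760/8281 → turn +1·90°
n=3: pose=(3,1,S); sL=80/37, sR=16/5; mL=792/185, mR=104/185; mL+mR=896/185 → advance +1; mR−mL=-688/185 → turn -1·90°
n=4: pose=(3,0,W); sL=160/37, sR=32/29; mL=3504/1073, mR=4048/1073; mL+mR=7552/1073 → advance +1; mR−mL=544/1073 → turn +1·90°
n=5: pose=(2,0,S); sL=40/13, sR=4; mL=72/13, mR=14/13; mL+mR=86/13 → advance +1; mR−mL=-58/13 → turn -1·90°
n=6: pose=(2,-1,W); sL=160/29, sR=32/25; mL=2928/725, mR=3536/725; mL+mR=6464/725 → advance +1; mR−mL=608/725 → turn +1·90°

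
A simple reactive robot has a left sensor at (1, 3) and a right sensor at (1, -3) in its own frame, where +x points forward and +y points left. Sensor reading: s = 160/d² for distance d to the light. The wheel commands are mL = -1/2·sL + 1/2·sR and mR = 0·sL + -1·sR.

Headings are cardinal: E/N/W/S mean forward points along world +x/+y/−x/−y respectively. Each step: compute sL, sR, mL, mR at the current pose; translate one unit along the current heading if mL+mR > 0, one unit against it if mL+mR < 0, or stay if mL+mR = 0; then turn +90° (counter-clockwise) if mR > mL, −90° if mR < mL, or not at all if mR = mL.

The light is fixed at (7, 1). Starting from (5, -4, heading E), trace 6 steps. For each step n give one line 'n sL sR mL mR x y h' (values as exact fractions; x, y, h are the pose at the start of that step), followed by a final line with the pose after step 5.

0 32 32/13 -192/13 -32/13 5 -4 E
1 40/13 10 45/13 -10 4 -4 N
2 160/13 32/17 -1152/221 -32/17 4 -5 E
3 80/37 80/13 960/481 -80/13 3 -5 N
4 32/5 160/109 -1344/545 -160/109 3 -6 E
5 8/5 4 6/5 -4 2 -6 N
final 2 -7 E

n=0: pose=(5,-4,E); sL=32, sR=32/13; mL=-192/13, mR=-32/13; mL+mR=-224/13 → advance -1; mR−mL=160/13 → turn +1·90°
n=1: pose=(4,-4,N); sL=40/13, sR=10; mL=45/13, mR=-10; mL+mR=-85/13 → advance -1; mR−mL=-175/13 → turn -1·90°
n=2: pose=(4,-5,E); sL=160/13, sR=32/17; mL=-1152/221, mR=-32/17; mL+mR=-1568/221 → advance -1; mR−mL=736/221 → turn +1·90°
n=3: pose=(3,-5,N); sL=80/37, sR=80/13; mL=960/481, mR=-80/13; mL+mR=-2000/481 → advance -1; mR−mL=-3920/481 → turn -1·90°
n=4: pose=(3,-6,E); sL=32/5, sR=160/109; mL=-1344/545, mR=-160/109; mL+mR=-2144/545 → advance -1; mR−mL=544/545 → turn +1·90°
n=5: pose=(2,-6,N); sL=8/5, sR=4; mL=6/5, mR=-4; mL+mR=-14/5 → advance -1; mR−mL=-26/5 → turn -1·90°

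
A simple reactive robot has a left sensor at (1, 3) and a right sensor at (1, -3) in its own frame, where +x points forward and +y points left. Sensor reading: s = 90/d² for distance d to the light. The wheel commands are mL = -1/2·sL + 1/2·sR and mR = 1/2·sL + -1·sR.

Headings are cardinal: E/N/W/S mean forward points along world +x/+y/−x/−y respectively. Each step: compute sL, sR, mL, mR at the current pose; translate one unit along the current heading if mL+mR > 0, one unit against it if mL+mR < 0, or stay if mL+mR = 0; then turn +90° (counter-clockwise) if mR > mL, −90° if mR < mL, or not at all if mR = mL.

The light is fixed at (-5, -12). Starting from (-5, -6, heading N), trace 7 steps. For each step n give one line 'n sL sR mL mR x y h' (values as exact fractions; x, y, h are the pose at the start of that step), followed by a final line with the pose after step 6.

n=0: pose=(-5,-6,N); sL=45/29, sR=45/29; mL=0, mR=-45/58; mL+mR=-45/58 → advance -1; mR−mL=-45/58 → turn -1·90°
n=1: pose=(-5,-7,E); sL=18/13, sR=18; mL=108/13, mR=-225/13; mL+mR=-9 → advance -1; mR−mL=-333/13 → turn -1·90°
n=2: pose=(-6,-7,S); sL=9/2, sR=45/16; mL=-27/32, mR=-9/16; mL+mR=-45/32 → advance -1; mR−mL=9/32 → turn +1·90°
n=3: pose=(-6,-6,E); sL=10/9, sR=10; mL=40/9, mR=-85/9; mL+mR=-5 → advance -1; mR−mL=-125/9 → turn -1·90°
n=4: pose=(-7,-6,S); sL=45/13, sR=9/5; mL=-54/65, mR=-9/130; mL+mR=-9/10 → advance -1; mR−mL=99/130 → turn +1·90°
n=5: pose=(-7,-5,E); sL=90/101, sR=90/17; mL=3780/1717, mR=-8325/1717; mL+mR=-45/17 → advance -1; mR−mL=-12105/1717 → turn -1·90°
n=6: pose=(-8,-5,S); sL=5/2, sR=5/4; mL=-5/8, mR=0; mL+mR=-5/8 → advance -1; mR−mL=5/8 → turn +1·90°

0 45/29 45/29 0 -45/58 -5 -6 N
1 18/13 18 108/13 -225/13 -5 -7 E
2 9/2 45/16 -27/32 -9/16 -6 -7 S
3 10/9 10 40/9 -85/9 -6 -6 E
4 45/13 9/5 -54/65 -9/130 -7 -6 S
5 90/101 90/17 3780/1717 -8325/1717 -7 -5 E
6 5/2 5/4 -5/8 0 -8 -5 S
final -8 -4 E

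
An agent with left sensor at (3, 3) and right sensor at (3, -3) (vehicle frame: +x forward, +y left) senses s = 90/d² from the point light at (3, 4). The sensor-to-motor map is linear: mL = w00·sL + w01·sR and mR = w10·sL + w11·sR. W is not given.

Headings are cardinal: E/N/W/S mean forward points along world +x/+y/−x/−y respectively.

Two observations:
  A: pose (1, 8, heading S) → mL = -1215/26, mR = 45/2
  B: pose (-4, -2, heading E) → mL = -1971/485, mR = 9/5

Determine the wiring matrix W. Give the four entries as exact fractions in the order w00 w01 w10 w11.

-1 -1/2 1/2 0

obs A: pose=(1,8,S) → sL=45, sR=45/13, mL=-1215/26, mR=45/2
obs B: pose=(-4,-2,E) → sL=18/5, sR=90/97, mL=-1971/485, mR=9/5
sensor matrix S = [[45, 45/13], [18/5, 90/97]]; det S = 36936/1261
solve [mL_A; mL_B] = S·[w00; w01] and [mR_A; mR_B] = S·[w10; w11]:
  w00 = -1, w01 = -1/2, w10 = 1/2, w11 = 0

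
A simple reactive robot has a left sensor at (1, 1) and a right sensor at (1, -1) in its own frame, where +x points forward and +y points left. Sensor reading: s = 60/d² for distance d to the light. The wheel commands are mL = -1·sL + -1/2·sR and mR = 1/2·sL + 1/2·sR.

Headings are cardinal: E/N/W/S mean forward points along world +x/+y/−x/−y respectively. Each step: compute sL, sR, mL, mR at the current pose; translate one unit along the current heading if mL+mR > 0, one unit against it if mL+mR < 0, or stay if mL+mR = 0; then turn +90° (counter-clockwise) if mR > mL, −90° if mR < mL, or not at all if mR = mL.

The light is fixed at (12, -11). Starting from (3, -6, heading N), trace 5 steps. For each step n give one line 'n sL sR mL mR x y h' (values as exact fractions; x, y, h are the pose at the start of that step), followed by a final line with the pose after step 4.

n=0: pose=(3,-6,N); sL=15/34, sR=3/5; mL=-63/85, mR=177/340; mL+mR=-15/68 → advance -1; mR−mL=429/340 → turn +1·90°
n=1: pose=(3,-7,W); sL=60/109, sR=12/25; mL=-2154/2725, mR=1404/2725; mL+mR=-30/109 → advance -1; mR−mL=3558/2725 → turn +1·90°
n=2: pose=(4,-7,S); sL=30/29, sR=2/3; mL=-119/87, mR=74/87; mL+mR=-15/29 → advance -1; mR−mL=193/87 → turn +1·90°
n=3: pose=(4,-6,E); sL=12/17, sR=12/13; mL=-258/221, mR=180/221; mL+mR=-6/17 → advance -1; mR−mL=438/221 → turn +1·90°
n=4: pose=(3,-6,N); sL=15/34, sR=3/5; mL=-63/85, mR=177/340; mL+mR=-15/68 → advance -1; mR−mL=429/340 → turn +1·90°

0 15/34 3/5 -63/85 177/340 3 -6 N
1 60/109 12/25 -2154/2725 1404/2725 3 -7 W
2 30/29 2/3 -119/87 74/87 4 -7 S
3 12/17 12/13 -258/221 180/221 4 -6 E
4 15/34 3/5 -63/85 177/340 3 -6 N
final 3 -7 W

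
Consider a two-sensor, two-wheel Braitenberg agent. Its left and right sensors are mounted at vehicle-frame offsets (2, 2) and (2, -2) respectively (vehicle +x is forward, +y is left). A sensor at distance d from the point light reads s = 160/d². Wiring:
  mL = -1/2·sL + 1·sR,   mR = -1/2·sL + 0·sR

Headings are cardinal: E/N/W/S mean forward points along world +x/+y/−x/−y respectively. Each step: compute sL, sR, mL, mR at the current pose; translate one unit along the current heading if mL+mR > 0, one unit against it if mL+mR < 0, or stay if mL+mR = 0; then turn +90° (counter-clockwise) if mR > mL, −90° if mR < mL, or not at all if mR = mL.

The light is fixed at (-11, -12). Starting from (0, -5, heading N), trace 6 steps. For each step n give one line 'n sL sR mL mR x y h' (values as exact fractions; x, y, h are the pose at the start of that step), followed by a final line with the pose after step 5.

0 80/81 16/25 296/2025 -40/81 0 -5 N
1 160/233 32/37 4496/8621 -80/233 0 -6 E
2 40/53 40/29 1540/1537 -20/53 1 -6 S
3 160/109 160/149 5520/16241 -80/109 1 -7 W
4 16/17 80/137 264/2329 -8/17 2 -7 N
5 160/261 160/229 23440/59769 -80/261 2 -8 E
final 3 -8 S

n=0: pose=(0,-5,N); sL=80/81, sR=16/25; mL=296/2025, mR=-40/81; mL+mR=-704/2025 → advance -1; mR−mL=-16/25 → turn -1·90°
n=1: pose=(0,-6,E); sL=160/233, sR=32/37; mL=4496/8621, mR=-80/233; mL+mR=1536/8621 → advance +1; mR−mL=-32/37 → turn -1·90°
n=2: pose=(1,-6,S); sL=40/53, sR=40/29; mL=1540/1537, mR=-20/53; mL+mR=960/1537 → advance +1; mR−mL=-40/29 → turn -1·90°
n=3: pose=(1,-7,W); sL=160/109, sR=160/149; mL=5520/16241, mR=-80/109; mL+mR=-6400/16241 → advance -1; mR−mL=-160/149 → turn -1·90°
n=4: pose=(2,-7,N); sL=16/17, sR=80/137; mL=264/2329, mR=-8/17; mL+mR=-832/2329 → advance -1; mR−mL=-80/137 → turn -1·90°
n=5: pose=(2,-8,E); sL=160/261, sR=160/229; mL=23440/59769, mR=-80/261; mL+mR=5120/59769 → advance +1; mR−mL=-160/229 → turn -1·90°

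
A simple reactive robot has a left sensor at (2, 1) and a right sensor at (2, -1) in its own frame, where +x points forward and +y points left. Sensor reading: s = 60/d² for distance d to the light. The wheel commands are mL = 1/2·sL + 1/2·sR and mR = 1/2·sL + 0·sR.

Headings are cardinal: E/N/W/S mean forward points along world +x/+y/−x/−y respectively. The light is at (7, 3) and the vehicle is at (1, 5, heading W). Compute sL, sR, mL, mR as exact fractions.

12/13 60/73 828/949 6/13

left sensor world pos  = (-1, 4); dL² = 65
right sensor world pos = (-1, 6); dR² = 73
sL = 60/65 = 12/13
sR = 60/73 = 60/73
mL = 1/2·sL + 1/2·sR = 828/949
mR = 1/2·sL + 0·sR = 6/13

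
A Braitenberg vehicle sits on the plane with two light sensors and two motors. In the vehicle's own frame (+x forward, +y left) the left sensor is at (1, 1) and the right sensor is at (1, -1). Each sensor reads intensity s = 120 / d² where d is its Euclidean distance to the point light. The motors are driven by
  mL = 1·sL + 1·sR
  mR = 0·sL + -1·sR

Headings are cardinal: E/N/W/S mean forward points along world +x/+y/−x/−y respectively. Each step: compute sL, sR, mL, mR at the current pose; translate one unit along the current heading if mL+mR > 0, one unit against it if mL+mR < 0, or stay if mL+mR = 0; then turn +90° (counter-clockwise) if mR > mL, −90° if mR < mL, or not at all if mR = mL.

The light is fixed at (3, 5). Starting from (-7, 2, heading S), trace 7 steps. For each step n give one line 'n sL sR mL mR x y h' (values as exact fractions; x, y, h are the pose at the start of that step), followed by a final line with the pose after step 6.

0 120/97 120/137 28080/13289 -120/137 -7 2 S
1 60/73 12/13 1656/949 -12/13 -7 1 W
2 40/51 120/109 10480/5559 -120/109 -8 1 N
3 15/13 30/29 825/377 -30/29 -8 2 E
4 120/97 120/137 28080/13289 -120/137 -7 2 S
5 60/73 12/13 1656/949 -12/13 -7 1 W
6 40/51 120/109 10480/5559 -120/109 -8 1 N
final -8 2 E

n=0: pose=(-7,2,S); sL=120/97, sR=120/137; mL=28080/13289, mR=-120/137; mL+mR=120/97 → advance +1; mR−mL=-39720/13289 → turn -1·90°
n=1: pose=(-7,1,W); sL=60/73, sR=12/13; mL=1656/949, mR=-12/13; mL+mR=60/73 → advance +1; mR−mL=-2532/949 → turn -1·90°
n=2: pose=(-8,1,N); sL=40/51, sR=120/109; mL=10480/5559, mR=-120/109; mL+mR=40/51 → advance +1; mR−mL=-16600/5559 → turn -1·90°
n=3: pose=(-8,2,E); sL=15/13, sR=30/29; mL=825/377, mR=-30/29; mL+mR=15/13 → advance +1; mR−mL=-1215/377 → turn -1·90°
n=4: pose=(-7,2,S); sL=120/97, sR=120/137; mL=28080/13289, mR=-120/137; mL+mR=120/97 → advance +1; mR−mL=-39720/13289 → turn -1·90°
n=5: pose=(-7,1,W); sL=60/73, sR=12/13; mL=1656/949, mR=-12/13; mL+mR=60/73 → advance +1; mR−mL=-2532/949 → turn -1·90°
n=6: pose=(-8,1,N); sL=40/51, sR=120/109; mL=10480/5559, mR=-120/109; mL+mR=40/51 → advance +1; mR−mL=-16600/5559 → turn -1·90°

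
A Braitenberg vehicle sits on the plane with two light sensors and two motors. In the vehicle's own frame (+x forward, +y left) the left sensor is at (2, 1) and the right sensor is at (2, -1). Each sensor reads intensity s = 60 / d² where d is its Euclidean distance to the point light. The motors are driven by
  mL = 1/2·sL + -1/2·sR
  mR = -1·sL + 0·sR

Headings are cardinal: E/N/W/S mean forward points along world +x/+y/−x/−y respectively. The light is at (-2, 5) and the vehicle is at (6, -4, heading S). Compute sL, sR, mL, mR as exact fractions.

left sensor world pos  = (7, -6); dL² = 202
right sensor world pos = (5, -6); dR² = 170
sL = 60/202 = 30/101
sR = 60/170 = 6/17
mL = 1/2·sL + -1/2·sR = -48/1717
mR = -1·sL + 0·sR = -30/101

30/101 6/17 -48/1717 -30/101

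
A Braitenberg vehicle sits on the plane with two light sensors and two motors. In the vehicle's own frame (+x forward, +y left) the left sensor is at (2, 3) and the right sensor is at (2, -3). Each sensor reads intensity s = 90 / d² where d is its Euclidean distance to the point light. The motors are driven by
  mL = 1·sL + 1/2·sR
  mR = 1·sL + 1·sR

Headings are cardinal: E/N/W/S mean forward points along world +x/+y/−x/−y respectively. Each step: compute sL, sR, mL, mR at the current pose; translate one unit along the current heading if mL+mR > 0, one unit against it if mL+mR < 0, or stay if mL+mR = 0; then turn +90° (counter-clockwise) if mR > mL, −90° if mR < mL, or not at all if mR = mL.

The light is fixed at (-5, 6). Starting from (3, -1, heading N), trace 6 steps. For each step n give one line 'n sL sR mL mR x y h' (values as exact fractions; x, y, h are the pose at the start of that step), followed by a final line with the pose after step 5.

0 9/5 45/73 1539/730 882/365 3 -1 N
1 10/13 2 23/13 36/13 3 0 W
2 45/82 9/8 729/656 549/328 2 0 S
3 90/97 90/181 20655/17557 25020/17557 2 -1 E
4 9/5 45/73 1539/730 882/365 3 -1 N
5 10/13 2 23/13 36/13 3 0 W
final 2 0 S

n=0: pose=(3,-1,N); sL=9/5, sR=45/73; mL=1539/730, mR=882/365; mL+mR=3303/730 → advance +1; mR−mL=45/146 → turn +1·90°
n=1: pose=(3,0,W); sL=10/13, sR=2; mL=23/13, mR=36/13; mL+mR=59/13 → advance +1; mR−mL=1 → turn +1·90°
n=2: pose=(2,0,S); sL=45/82, sR=9/8; mL=729/656, mR=549/328; mL+mR=1827/656 → advance +1; mR−mL=9/16 → turn +1·90°
n=3: pose=(2,-1,E); sL=90/97, sR=90/181; mL=20655/17557, mR=25020/17557; mL+mR=45675/17557 → advance +1; mR−mL=45/181 → turn +1·90°
n=4: pose=(3,-1,N); sL=9/5, sR=45/73; mL=1539/730, mR=882/365; mL+mR=3303/730 → advance +1; mR−mL=45/146 → turn +1·90°
n=5: pose=(3,0,W); sL=10/13, sR=2; mL=23/13, mR=36/13; mL+mR=59/13 → advance +1; mR−mL=1 → turn +1·90°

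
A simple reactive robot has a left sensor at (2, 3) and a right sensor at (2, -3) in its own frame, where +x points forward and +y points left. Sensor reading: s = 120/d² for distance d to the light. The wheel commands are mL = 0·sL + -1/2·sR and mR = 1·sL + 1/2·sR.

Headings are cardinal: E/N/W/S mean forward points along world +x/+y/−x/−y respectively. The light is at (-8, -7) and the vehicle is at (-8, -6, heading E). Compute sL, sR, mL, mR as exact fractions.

6 15 -15/2 27/2

left sensor world pos  = (-6, -3); dL² = 20
right sensor world pos = (-6, -9); dR² = 8
sL = 120/20 = 6
sR = 120/8 = 15
mL = 0·sL + -1/2·sR = -15/2
mR = 1·sL + 1/2·sR = 27/2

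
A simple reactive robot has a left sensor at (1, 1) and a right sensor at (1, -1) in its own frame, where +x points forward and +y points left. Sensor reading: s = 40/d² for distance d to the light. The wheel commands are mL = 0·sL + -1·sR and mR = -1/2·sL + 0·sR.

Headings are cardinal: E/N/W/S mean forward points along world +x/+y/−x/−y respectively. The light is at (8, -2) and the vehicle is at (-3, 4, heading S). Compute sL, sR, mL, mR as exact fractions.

8/25 40/169 -40/169 -4/25

left sensor world pos  = (-2, 3); dL² = 125
right sensor world pos = (-4, 3); dR² = 169
sL = 40/125 = 8/25
sR = 40/169 = 40/169
mL = 0·sL + -1·sR = -40/169
mR = -1/2·sL + 0·sR = -4/25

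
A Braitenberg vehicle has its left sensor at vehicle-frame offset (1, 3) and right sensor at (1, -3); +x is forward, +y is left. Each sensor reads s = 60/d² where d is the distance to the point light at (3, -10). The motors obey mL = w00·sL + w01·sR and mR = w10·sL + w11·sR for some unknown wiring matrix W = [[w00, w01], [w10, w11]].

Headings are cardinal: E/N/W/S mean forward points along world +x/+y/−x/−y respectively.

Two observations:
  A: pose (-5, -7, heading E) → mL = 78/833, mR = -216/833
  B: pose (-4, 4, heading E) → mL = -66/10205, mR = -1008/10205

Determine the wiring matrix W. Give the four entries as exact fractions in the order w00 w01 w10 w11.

1 -1/2 1/2 -1/2

obs A: pose=(-5,-7,E) → sL=12/17, sR=60/49, mL=78/833, mR=-216/833
obs B: pose=(-4,4,E) → sL=12/65, sR=60/157, mL=-66/10205, mR=-1008/10205
sensor matrix S = [[12/17, 60/49], [12/65, 60/157]]; det S = 74304/1700153
solve [mL_A; mL_B] = S·[w00; w01] and [mR_A; mR_B] = S·[w10; w11]:
  w00 = 1, w01 = -1/2, w10 = 1/2, w11 = -1/2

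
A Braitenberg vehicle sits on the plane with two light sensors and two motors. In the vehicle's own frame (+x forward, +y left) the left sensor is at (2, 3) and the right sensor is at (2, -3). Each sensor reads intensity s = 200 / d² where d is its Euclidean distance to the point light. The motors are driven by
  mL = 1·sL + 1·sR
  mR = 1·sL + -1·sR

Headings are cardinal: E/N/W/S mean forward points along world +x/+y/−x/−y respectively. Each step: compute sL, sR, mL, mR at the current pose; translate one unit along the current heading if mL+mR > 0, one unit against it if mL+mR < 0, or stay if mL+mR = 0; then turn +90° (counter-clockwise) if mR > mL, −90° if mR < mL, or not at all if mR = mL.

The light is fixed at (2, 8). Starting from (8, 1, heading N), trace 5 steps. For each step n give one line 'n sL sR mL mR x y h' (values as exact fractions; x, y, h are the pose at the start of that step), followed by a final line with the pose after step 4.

0 100/17 100/53 7000/901 3600/901 8 1 N
1 200/73 40/29 8720/2117 2880/2117 8 2 E
2 50/41 5/2 305/82 -105/82 9 2 S
3 8/5 200/41 1328/205 -672/205 9 1 W
4 100/17 100/53 7000/901 3600/901 8 1 N
final 8 2 E

n=0: pose=(8,1,N); sL=100/17, sR=100/53; mL=7000/901, mR=3600/901; mL+mR=200/17 → advance +1; mR−mL=-200/53 → turn -1·90°
n=1: pose=(8,2,E); sL=200/73, sR=40/29; mL=8720/2117, mR=2880/2117; mL+mR=400/73 → advance +1; mR−mL=-80/29 → turn -1·90°
n=2: pose=(9,2,S); sL=50/41, sR=5/2; mL=305/82, mR=-105/82; mL+mR=100/41 → advance +1; mR−mL=-5 → turn -1·90°
n=3: pose=(9,1,W); sL=8/5, sR=200/41; mL=1328/205, mR=-672/205; mL+mR=16/5 → advance +1; mR−mL=-400/41 → turn -1·90°
n=4: pose=(8,1,N); sL=100/17, sR=100/53; mL=7000/901, mR=3600/901; mL+mR=200/17 → advance +1; mR−mL=-200/53 → turn -1·90°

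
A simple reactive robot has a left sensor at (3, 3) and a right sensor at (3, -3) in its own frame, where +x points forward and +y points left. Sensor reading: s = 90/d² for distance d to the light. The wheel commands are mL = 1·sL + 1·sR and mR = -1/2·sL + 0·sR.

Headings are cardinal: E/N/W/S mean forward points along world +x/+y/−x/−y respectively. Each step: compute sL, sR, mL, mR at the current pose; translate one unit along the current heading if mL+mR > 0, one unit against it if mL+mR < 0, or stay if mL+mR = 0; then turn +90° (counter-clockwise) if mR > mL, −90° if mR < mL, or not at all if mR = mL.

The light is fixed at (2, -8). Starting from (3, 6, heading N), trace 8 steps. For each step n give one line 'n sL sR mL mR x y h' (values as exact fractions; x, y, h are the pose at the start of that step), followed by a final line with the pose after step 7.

n=0: pose=(3,6,N); sL=90/293, sR=18/61; mL=10764/17873, mR=-45/293; mL+mR=8019/17873 → advance +1; mR−mL=-13509/17873 → turn -1·90°
n=1: pose=(3,7,E); sL=9/34, sR=9/16; mL=225/272, mR=-9/68; mL+mR=189/272 → advance +1; mR−mL=-261/272 → turn -1·90°
n=2: pose=(4,7,S); sL=90/169, sR=18/29; mL=5652/4901, mR=-45/169; mL+mR=4347/4901 → advance +1; mR−mL=-6957/4901 → turn -1·90°
n=3: pose=(4,6,W); sL=45/61, sR=9/29; mL=1854/1769, mR=-45/122; mL+mR=2403/3538 → advance +1; mR−mL=-5013/3538 → turn -1·90°
n=4: pose=(3,6,N); sL=90/293, sR=18/61; mL=10764/17873, mR=-45/293; mL+mR=8019/17873 → advance +1; mR−mL=-13509/17873 → turn -1·90°
n=5: pose=(3,7,E); sL=9/34, sR=9/16; mL=225/272, mR=-9/68; mL+mR=189/272 → advance +1; mR−mL=-261/272 → turn -1·90°
n=6: pose=(4,7,S); sL=90/169, sR=18/29; mL=5652/4901, mR=-45/169; mL+mR=4347/4901 → advance +1; mR−mL=-6957/4901 → turn -1·90°
n=7: pose=(4,6,W); sL=45/61, sR=9/29; mL=1854/1769, mR=-45/122; mL+mR=2403/3538 → advance +1; mR−mL=-5013/3538 → turn -1·90°

0 90/293 18/61 10764/17873 -45/293 3 6 N
1 9/34 9/16 225/272 -9/68 3 7 E
2 90/169 18/29 5652/4901 -45/169 4 7 S
3 45/61 9/29 1854/1769 -45/122 4 6 W
4 90/293 18/61 10764/17873 -45/293 3 6 N
5 9/34 9/16 225/272 -9/68 3 7 E
6 90/169 18/29 5652/4901 -45/169 4 7 S
7 45/61 9/29 1854/1769 -45/122 4 6 W
final 3 6 N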